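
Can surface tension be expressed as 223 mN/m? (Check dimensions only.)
Yes

surface tension has SI base units: kg / s^2
mN/m reduces to the same SI base units, so it is a valid unit for surface tension.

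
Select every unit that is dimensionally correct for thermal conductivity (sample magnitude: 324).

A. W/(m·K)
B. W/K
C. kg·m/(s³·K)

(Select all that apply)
A, C

thermal conductivity has SI base units: kg * m / (s^3 * K)

Checking each option against kg * m / (s^3 * K):
  A. W/(m·K): ✓ matches
  B. W/K: ✗ does not match
  C. kg·m/(s³·K): ✓ matches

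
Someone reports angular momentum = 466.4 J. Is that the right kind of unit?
No

angular momentum has SI base units: kg * m^2 / s
J does NOT reduce to kg * m^2 / s; a valid unit for angular momentum would be e.g. kg·m²/s.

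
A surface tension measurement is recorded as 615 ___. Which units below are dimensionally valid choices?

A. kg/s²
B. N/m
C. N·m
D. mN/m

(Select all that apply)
A, B, D

surface tension has SI base units: kg / s^2

Checking each option against kg / s^2:
  A. kg/s²: ✓ matches
  B. N/m: ✓ matches
  C. N·m: ✗ does not match
  D. mN/m: ✓ matches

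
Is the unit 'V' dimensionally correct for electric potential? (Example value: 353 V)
Yes

electric potential has SI base units: kg * m^2 / (A * s^3)
V reduces to the same SI base units, so it is a valid unit for electric potential.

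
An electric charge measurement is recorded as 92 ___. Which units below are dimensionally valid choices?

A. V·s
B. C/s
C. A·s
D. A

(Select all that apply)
C

electric charge has SI base units: A * s

Checking each option against A * s:
  A. V·s: ✗ does not match
  B. C/s: ✗ does not match
  C. A·s: ✓ matches
  D. A: ✗ does not match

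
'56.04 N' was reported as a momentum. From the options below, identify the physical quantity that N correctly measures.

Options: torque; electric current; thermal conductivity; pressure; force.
force

momentum should have units dimensionally equivalent to kg * m / s (e.g. kg·m/s).
The given unit 'N' reduces to kg * m / s^2. Of the listed options, that is the dimensionality of force.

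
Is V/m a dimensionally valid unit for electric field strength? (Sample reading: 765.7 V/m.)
Yes

electric field strength has SI base units: kg * m / (A * s^3)
V/m reduces to the same SI base units, so it is a valid unit for electric field strength.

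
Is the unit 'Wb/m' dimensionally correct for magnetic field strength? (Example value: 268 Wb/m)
No

magnetic field strength has SI base units: A / m
Wb/m does NOT reduce to A / m; a valid unit for magnetic field strength would be e.g. A/m.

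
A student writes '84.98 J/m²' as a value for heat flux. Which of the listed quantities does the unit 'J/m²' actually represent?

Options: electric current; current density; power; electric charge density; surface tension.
surface tension

heat flux should have units dimensionally equivalent to kg / s^3 (e.g. W/m²).
The given unit 'J/m²' reduces to kg / s^2. Of the listed options, that is the dimensionality of surface tension.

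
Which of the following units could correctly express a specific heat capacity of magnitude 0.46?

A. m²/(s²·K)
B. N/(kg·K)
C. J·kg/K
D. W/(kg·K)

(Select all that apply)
A

specific heat capacity has SI base units: m^2 / (s^2 * K)

Checking each option against m^2 / (s^2 * K):
  A. m²/(s²·K): ✓ matches
  B. N/(kg·K): ✗ does not match
  C. J·kg/K: ✗ does not match
  D. W/(kg·K): ✗ does not match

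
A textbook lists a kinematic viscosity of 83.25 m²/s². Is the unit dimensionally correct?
No

kinematic viscosity has SI base units: m^2 / s
m²/s² does NOT reduce to m^2 / s; a valid unit for kinematic viscosity would be e.g. m²/s.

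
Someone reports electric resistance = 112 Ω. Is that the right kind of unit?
Yes

electric resistance has SI base units: kg * m^2 / (A^2 * s^3)
Ω reduces to the same SI base units, so it is a valid unit for electric resistance.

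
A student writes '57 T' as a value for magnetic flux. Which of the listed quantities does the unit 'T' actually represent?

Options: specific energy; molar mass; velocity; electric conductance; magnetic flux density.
magnetic flux density

magnetic flux should have units dimensionally equivalent to kg * m^2 / (A * s^2) (e.g. Wb).
The given unit 'T' reduces to kg / (A * s^2). Of the listed options, that is the dimensionality of magnetic flux density.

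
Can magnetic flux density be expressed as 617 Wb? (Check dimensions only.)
No

magnetic flux density has SI base units: kg / (A * s^2)
Wb does NOT reduce to kg / (A * s^2); a valid unit for magnetic flux density would be e.g. T.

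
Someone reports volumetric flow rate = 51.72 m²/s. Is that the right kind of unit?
No

volumetric flow rate has SI base units: m^3 / s
m²/s does NOT reduce to m^3 / s; a valid unit for volumetric flow rate would be e.g. m³/s.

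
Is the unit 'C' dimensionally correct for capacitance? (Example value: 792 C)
No

capacitance has SI base units: A^2 * s^4 / (kg * m^2)
C does NOT reduce to A^2 * s^4 / (kg * m^2); a valid unit for capacitance would be e.g. F.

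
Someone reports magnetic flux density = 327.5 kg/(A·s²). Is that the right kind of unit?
Yes

magnetic flux density has SI base units: kg / (A * s^2)
kg/(A·s²) reduces to the same SI base units, so it is a valid unit for magnetic flux density.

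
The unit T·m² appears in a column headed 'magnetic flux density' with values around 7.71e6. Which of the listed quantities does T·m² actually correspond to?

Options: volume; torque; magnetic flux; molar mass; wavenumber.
magnetic flux

magnetic flux density should have units dimensionally equivalent to kg / (A * s^2) (e.g. T).
The given unit 'T·m²' reduces to kg * m^2 / (A * s^2). Of the listed options, that is the dimensionality of magnetic flux.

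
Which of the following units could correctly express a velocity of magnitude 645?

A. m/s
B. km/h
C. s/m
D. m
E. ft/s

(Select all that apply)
A, B, E

velocity has SI base units: m / s

Checking each option against m / s:
  A. m/s: ✓ matches
  B. km/h: ✓ matches
  C. s/m: ✗ does not match
  D. m: ✗ does not match
  E. ft/s: ✓ matches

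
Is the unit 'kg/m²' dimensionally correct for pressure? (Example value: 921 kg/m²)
No

pressure has SI base units: kg / (m * s^2)
kg/m² does NOT reduce to kg / (m * s^2); a valid unit for pressure would be e.g. Pa.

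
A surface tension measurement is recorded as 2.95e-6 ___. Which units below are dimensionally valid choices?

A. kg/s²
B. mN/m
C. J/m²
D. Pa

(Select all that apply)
A, B, C

surface tension has SI base units: kg / s^2

Checking each option against kg / s^2:
  A. kg/s²: ✓ matches
  B. mN/m: ✓ matches
  C. J/m²: ✓ matches
  D. Pa: ✗ does not match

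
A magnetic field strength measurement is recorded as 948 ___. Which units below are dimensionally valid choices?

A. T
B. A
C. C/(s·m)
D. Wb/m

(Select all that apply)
C

magnetic field strength has SI base units: A / m

Checking each option against A / m:
  A. T: ✗ does not match
  B. A: ✗ does not match
  C. C/(s·m): ✓ matches
  D. Wb/m: ✗ does not match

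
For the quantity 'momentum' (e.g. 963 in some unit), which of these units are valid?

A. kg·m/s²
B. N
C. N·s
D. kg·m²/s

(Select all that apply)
C

momentum has SI base units: kg * m / s

Checking each option against kg * m / s:
  A. kg·m/s²: ✗ does not match
  B. N: ✗ does not match
  C. N·s: ✓ matches
  D. kg·m²/s: ✗ does not match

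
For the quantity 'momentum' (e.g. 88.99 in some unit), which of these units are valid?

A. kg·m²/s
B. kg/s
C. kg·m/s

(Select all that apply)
C

momentum has SI base units: kg * m / s

Checking each option against kg * m / s:
  A. kg·m²/s: ✗ does not match
  B. kg/s: ✗ does not match
  C. kg·m/s: ✓ matches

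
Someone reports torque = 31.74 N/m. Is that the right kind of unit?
No

torque has SI base units: kg * m^2 / s^2
N/m does NOT reduce to kg * m^2 / s^2; a valid unit for torque would be e.g. N·m.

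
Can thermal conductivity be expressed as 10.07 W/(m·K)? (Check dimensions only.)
Yes

thermal conductivity has SI base units: kg * m / (s^3 * K)
W/(m·K) reduces to the same SI base units, so it is a valid unit for thermal conductivity.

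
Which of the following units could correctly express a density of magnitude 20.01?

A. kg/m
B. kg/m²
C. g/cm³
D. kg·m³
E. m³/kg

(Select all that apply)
C

density has SI base units: kg / m^3

Checking each option against kg / m^3:
  A. kg/m: ✗ does not match
  B. kg/m²: ✗ does not match
  C. g/cm³: ✓ matches
  D. kg·m³: ✗ does not match
  E. m³/kg: ✗ does not match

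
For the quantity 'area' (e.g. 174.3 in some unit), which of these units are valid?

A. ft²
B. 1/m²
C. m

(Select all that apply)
A

area has SI base units: m^2

Checking each option against m^2:
  A. ft²: ✓ matches
  B. 1/m²: ✗ does not match
  C. m: ✗ does not match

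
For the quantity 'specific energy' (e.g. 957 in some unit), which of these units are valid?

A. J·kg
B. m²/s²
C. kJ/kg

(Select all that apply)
B, C

specific energy has SI base units: m^2 / s^2

Checking each option against m^2 / s^2:
  A. J·kg: ✗ does not match
  B. m²/s²: ✓ matches
  C. kJ/kg: ✓ matches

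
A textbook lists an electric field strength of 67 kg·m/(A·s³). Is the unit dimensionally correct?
Yes

electric field strength has SI base units: kg * m / (A * s^3)
kg·m/(A·s³) reduces to the same SI base units, so it is a valid unit for electric field strength.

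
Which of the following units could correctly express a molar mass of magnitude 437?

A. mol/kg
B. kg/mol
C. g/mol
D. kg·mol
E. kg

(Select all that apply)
B, C

molar mass has SI base units: kg / mol

Checking each option against kg / mol:
  A. mol/kg: ✗ does not match
  B. kg/mol: ✓ matches
  C. g/mol: ✓ matches
  D. kg·mol: ✗ does not match
  E. kg: ✗ does not match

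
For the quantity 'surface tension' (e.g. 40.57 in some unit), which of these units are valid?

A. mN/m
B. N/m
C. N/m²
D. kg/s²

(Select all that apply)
A, B, D

surface tension has SI base units: kg / s^2

Checking each option against kg / s^2:
  A. mN/m: ✓ matches
  B. N/m: ✓ matches
  C. N/m²: ✗ does not match
  D. kg/s²: ✓ matches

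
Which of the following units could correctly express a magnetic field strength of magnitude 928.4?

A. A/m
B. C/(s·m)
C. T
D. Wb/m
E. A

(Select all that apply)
A, B

magnetic field strength has SI base units: A / m

Checking each option against A / m:
  A. A/m: ✓ matches
  B. C/(s·m): ✓ matches
  C. T: ✗ does not match
  D. Wb/m: ✗ does not match
  E. A: ✗ does not match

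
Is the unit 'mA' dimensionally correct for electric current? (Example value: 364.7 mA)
Yes

electric current has SI base units: A
mA reduces to the same SI base units, so it is a valid unit for electric current.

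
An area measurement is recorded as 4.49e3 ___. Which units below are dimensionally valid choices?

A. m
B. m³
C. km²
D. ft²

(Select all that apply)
C, D

area has SI base units: m^2

Checking each option against m^2:
  A. m: ✗ does not match
  B. m³: ✗ does not match
  C. km²: ✓ matches
  D. ft²: ✓ matches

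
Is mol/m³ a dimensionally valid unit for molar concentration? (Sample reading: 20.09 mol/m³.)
Yes

molar concentration has SI base units: mol / m^3
mol/m³ reduces to the same SI base units, so it is a valid unit for molar concentration.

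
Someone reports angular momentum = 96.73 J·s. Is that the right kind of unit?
Yes

angular momentum has SI base units: kg * m^2 / s
J·s reduces to the same SI base units, so it is a valid unit for angular momentum.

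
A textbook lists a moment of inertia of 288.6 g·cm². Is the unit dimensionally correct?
Yes

moment of inertia has SI base units: kg * m^2
g·cm² reduces to the same SI base units, so it is a valid unit for moment of inertia.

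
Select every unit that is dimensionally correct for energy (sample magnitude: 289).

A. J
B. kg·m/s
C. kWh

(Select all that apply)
A, C

energy has SI base units: kg * m^2 / s^2

Checking each option against kg * m^2 / s^2:
  A. J: ✓ matches
  B. kg·m/s: ✗ does not match
  C. kWh: ✓ matches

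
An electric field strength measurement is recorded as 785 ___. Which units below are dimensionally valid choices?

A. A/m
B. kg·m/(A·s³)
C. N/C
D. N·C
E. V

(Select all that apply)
B, C

electric field strength has SI base units: kg * m / (A * s^3)

Checking each option against kg * m / (A * s^3):
  A. A/m: ✗ does not match
  B. kg·m/(A·s³): ✓ matches
  C. N/C: ✓ matches
  D. N·C: ✗ does not match
  E. V: ✗ does not match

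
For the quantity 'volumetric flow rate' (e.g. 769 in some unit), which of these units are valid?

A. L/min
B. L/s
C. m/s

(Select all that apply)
A, B

volumetric flow rate has SI base units: m^3 / s

Checking each option against m^3 / s:
  A. L/min: ✓ matches
  B. L/s: ✓ matches
  C. m/s: ✗ does not match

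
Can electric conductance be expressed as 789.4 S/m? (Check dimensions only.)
No

electric conductance has SI base units: A^2 * s^3 / (kg * m^2)
S/m does NOT reduce to A^2 * s^3 / (kg * m^2); a valid unit for electric conductance would be e.g. S.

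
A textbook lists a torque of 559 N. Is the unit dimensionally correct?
No

torque has SI base units: kg * m^2 / s^2
N does NOT reduce to kg * m^2 / s^2; a valid unit for torque would be e.g. N·m.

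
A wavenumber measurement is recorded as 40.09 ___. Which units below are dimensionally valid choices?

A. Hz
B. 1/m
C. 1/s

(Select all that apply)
B

wavenumber has SI base units: 1 / m

Checking each option against 1 / m:
  A. Hz: ✗ does not match
  B. 1/m: ✓ matches
  C. 1/s: ✗ does not match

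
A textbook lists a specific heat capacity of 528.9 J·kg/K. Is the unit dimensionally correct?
No

specific heat capacity has SI base units: m^2 / (s^2 * K)
J·kg/K does NOT reduce to m^2 / (s^2 * K); a valid unit for specific heat capacity would be e.g. J/(kg·K).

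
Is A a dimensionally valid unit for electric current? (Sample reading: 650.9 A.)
Yes

electric current has SI base units: A
A reduces to the same SI base units, so it is a valid unit for electric current.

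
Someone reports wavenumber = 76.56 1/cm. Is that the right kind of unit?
Yes

wavenumber has SI base units: 1 / m
1/cm reduces to the same SI base units, so it is a valid unit for wavenumber.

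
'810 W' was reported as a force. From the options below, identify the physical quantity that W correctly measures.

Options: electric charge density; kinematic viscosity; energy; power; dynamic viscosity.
power

force should have units dimensionally equivalent to kg * m / s^2 (e.g. N).
The given unit 'W' reduces to kg * m^2 / s^3. Of the listed options, that is the dimensionality of power.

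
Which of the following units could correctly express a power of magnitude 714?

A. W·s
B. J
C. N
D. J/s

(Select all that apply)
D

power has SI base units: kg * m^2 / s^3

Checking each option against kg * m^2 / s^3:
  A. W·s: ✗ does not match
  B. J: ✗ does not match
  C. N: ✗ does not match
  D. J/s: ✓ matches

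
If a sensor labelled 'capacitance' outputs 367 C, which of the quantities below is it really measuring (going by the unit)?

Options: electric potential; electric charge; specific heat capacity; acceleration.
electric charge

capacitance should have units dimensionally equivalent to A^2 * s^4 / (kg * m^2) (e.g. F).
The given unit 'C' reduces to A * s. Of the listed options, that is the dimensionality of electric charge.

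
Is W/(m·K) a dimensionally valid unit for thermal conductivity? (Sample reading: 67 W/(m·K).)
Yes

thermal conductivity has SI base units: kg * m / (s^3 * K)
W/(m·K) reduces to the same SI base units, so it is a valid unit for thermal conductivity.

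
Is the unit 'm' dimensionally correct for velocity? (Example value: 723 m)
No

velocity has SI base units: m / s
m does NOT reduce to m / s; a valid unit for velocity would be e.g. m/s.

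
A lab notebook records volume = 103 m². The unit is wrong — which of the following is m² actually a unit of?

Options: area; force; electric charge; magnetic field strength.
area

volume should have units dimensionally equivalent to m^3 (e.g. m³).
The given unit 'm²' reduces to m^2. Of the listed options, that is the dimensionality of area.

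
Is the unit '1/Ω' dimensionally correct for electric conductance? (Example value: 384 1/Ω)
Yes

electric conductance has SI base units: A^2 * s^3 / (kg * m^2)
1/Ω reduces to the same SI base units, so it is a valid unit for electric conductance.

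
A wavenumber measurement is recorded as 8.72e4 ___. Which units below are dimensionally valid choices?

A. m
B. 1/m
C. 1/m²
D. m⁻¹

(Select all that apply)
B, D

wavenumber has SI base units: 1 / m

Checking each option against 1 / m:
  A. m: ✗ does not match
  B. 1/m: ✓ matches
  C. 1/m²: ✗ does not match
  D. m⁻¹: ✓ matches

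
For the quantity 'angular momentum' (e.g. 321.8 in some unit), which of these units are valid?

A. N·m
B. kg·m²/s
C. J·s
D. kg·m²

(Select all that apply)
B, C

angular momentum has SI base units: kg * m^2 / s

Checking each option against kg * m^2 / s:
  A. N·m: ✗ does not match
  B. kg·m²/s: ✓ matches
  C. J·s: ✓ matches
  D. kg·m²: ✗ does not match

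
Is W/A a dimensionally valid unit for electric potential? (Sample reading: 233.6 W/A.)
Yes

electric potential has SI base units: kg * m^2 / (A * s^3)
W/A reduces to the same SI base units, so it is a valid unit for electric potential.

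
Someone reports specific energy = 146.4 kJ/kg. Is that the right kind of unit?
Yes

specific energy has SI base units: m^2 / s^2
kJ/kg reduces to the same SI base units, so it is a valid unit for specific energy.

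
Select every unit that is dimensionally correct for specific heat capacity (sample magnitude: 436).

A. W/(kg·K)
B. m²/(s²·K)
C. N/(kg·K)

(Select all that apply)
B

specific heat capacity has SI base units: m^2 / (s^2 * K)

Checking each option against m^2 / (s^2 * K):
  A. W/(kg·K): ✗ does not match
  B. m²/(s²·K): ✓ matches
  C. N/(kg·K): ✗ does not match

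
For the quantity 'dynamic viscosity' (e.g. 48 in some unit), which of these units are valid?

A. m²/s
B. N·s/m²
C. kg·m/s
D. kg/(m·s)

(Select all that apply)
B, D

dynamic viscosity has SI base units: kg / (m * s)

Checking each option against kg / (m * s):
  A. m²/s: ✗ does not match
  B. N·s/m²: ✓ matches
  C. kg·m/s: ✗ does not match
  D. kg/(m·s): ✓ matches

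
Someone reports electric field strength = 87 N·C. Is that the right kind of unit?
No

electric field strength has SI base units: kg * m / (A * s^3)
N·C does NOT reduce to kg * m / (A * s^3); a valid unit for electric field strength would be e.g. V/m.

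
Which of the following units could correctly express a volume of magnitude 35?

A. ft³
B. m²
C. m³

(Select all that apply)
A, C

volume has SI base units: m^3

Checking each option against m^3:
  A. ft³: ✓ matches
  B. m²: ✗ does not match
  C. m³: ✓ matches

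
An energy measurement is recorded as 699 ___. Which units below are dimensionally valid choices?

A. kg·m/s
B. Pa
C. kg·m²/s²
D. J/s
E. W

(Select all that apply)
C

energy has SI base units: kg * m^2 / s^2

Checking each option against kg * m^2 / s^2:
  A. kg·m/s: ✗ does not match
  B. Pa: ✗ does not match
  C. kg·m²/s²: ✓ matches
  D. J/s: ✗ does not match
  E. W: ✗ does not match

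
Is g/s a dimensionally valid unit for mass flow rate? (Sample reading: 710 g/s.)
Yes

mass flow rate has SI base units: kg / s
g/s reduces to the same SI base units, so it is a valid unit for mass flow rate.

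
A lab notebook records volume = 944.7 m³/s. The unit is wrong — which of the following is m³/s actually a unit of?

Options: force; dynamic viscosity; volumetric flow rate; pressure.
volumetric flow rate

volume should have units dimensionally equivalent to m^3 (e.g. m³).
The given unit 'm³/s' reduces to m^3 / s. Of the listed options, that is the dimensionality of volumetric flow rate.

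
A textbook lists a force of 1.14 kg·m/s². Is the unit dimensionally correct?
Yes

force has SI base units: kg * m / s^2
kg·m/s² reduces to the same SI base units, so it is a valid unit for force.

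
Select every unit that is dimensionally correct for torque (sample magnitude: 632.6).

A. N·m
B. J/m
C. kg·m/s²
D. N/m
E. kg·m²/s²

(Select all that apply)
A, E

torque has SI base units: kg * m^2 / s^2

Checking each option against kg * m^2 / s^2:
  A. N·m: ✓ matches
  B. J/m: ✗ does not match
  C. kg·m/s²: ✗ does not match
  D. N/m: ✗ does not match
  E. kg·m²/s²: ✓ matches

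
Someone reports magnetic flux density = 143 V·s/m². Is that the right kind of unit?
Yes

magnetic flux density has SI base units: kg / (A * s^2)
V·s/m² reduces to the same SI base units, so it is a valid unit for magnetic flux density.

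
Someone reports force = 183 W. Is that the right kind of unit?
No

force has SI base units: kg * m / s^2
W does NOT reduce to kg * m / s^2; a valid unit for force would be e.g. N.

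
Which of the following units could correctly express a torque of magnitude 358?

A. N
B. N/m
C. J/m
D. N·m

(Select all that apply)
D

torque has SI base units: kg * m^2 / s^2

Checking each option against kg * m^2 / s^2:
  A. N: ✗ does not match
  B. N/m: ✗ does not match
  C. J/m: ✗ does not match
  D. N·m: ✓ matches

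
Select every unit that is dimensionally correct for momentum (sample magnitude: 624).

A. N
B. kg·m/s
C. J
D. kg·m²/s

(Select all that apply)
B

momentum has SI base units: kg * m / s

Checking each option against kg * m / s:
  A. N: ✗ does not match
  B. kg·m/s: ✓ matches
  C. J: ✗ does not match
  D. kg·m²/s: ✗ does not match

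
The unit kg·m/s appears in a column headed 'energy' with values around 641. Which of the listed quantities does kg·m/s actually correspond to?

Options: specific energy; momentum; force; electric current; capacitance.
momentum

energy should have units dimensionally equivalent to kg * m^2 / s^2 (e.g. J).
The given unit 'kg·m/s' reduces to kg * m / s. Of the listed options, that is the dimensionality of momentum.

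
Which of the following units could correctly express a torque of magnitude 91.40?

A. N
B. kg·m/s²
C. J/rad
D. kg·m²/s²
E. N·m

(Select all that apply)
C, D, E

torque has SI base units: kg * m^2 / s^2

Checking each option against kg * m^2 / s^2:
  A. N: ✗ does not match
  B. kg·m/s²: ✗ does not match
  C. J/rad: ✓ matches
  D. kg·m²/s²: ✓ matches
  E. N·m: ✓ matches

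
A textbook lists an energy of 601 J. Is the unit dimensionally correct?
Yes

energy has SI base units: kg * m^2 / s^2
J reduces to the same SI base units, so it is a valid unit for energy.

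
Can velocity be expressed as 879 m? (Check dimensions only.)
No

velocity has SI base units: m / s
m does NOT reduce to m / s; a valid unit for velocity would be e.g. m/s.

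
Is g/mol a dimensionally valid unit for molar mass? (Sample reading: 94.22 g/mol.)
Yes

molar mass has SI base units: kg / mol
g/mol reduces to the same SI base units, so it is a valid unit for molar mass.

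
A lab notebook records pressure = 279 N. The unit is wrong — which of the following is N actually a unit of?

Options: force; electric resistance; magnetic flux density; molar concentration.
force

pressure should have units dimensionally equivalent to kg / (m * s^2) (e.g. Pa).
The given unit 'N' reduces to kg * m / s^2. Of the listed options, that is the dimensionality of force.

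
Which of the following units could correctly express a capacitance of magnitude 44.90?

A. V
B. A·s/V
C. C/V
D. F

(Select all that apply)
B, C, D

capacitance has SI base units: A^2 * s^4 / (kg * m^2)

Checking each option against A^2 * s^4 / (kg * m^2):
  A. V: ✗ does not match
  B. A·s/V: ✓ matches
  C. C/V: ✓ matches
  D. F: ✓ matches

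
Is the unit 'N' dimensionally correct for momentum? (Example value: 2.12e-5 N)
No

momentum has SI base units: kg * m / s
N does NOT reduce to kg * m / s; a valid unit for momentum would be e.g. kg·m/s.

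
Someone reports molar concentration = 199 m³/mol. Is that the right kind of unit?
No

molar concentration has SI base units: mol / m^3
m³/mol does NOT reduce to mol / m^3; a valid unit for molar concentration would be e.g. mol/m³.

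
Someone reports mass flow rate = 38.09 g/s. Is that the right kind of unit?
Yes

mass flow rate has SI base units: kg / s
g/s reduces to the same SI base units, so it is a valid unit for mass flow rate.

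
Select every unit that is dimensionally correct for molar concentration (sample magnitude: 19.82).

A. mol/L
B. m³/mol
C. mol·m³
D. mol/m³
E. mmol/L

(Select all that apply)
A, D, E

molar concentration has SI base units: mol / m^3

Checking each option against mol / m^3:
  A. mol/L: ✓ matches
  B. m³/mol: ✗ does not match
  C. mol·m³: ✗ does not match
  D. mol/m³: ✓ matches
  E. mmol/L: ✓ matches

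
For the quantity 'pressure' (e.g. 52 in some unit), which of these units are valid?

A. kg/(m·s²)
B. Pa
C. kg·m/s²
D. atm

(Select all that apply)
A, B, D

pressure has SI base units: kg / (m * s^2)

Checking each option against kg / (m * s^2):
  A. kg/(m·s²): ✓ matches
  B. Pa: ✓ matches
  C. kg·m/s²: ✗ does not match
  D. atm: ✓ matches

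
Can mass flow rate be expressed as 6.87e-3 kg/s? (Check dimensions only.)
Yes

mass flow rate has SI base units: kg / s
kg/s reduces to the same SI base units, so it is a valid unit for mass flow rate.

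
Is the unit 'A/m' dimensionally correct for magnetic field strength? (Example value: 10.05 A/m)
Yes

magnetic field strength has SI base units: A / m
A/m reduces to the same SI base units, so it is a valid unit for magnetic field strength.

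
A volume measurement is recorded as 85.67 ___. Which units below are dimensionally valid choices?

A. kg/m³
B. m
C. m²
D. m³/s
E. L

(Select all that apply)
E

volume has SI base units: m^3

Checking each option against m^3:
  A. kg/m³: ✗ does not match
  B. m: ✗ does not match
  C. m²: ✗ does not match
  D. m³/s: ✗ does not match
  E. L: ✓ matches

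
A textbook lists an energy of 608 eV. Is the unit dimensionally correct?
Yes

energy has SI base units: kg * m^2 / s^2
eV reduces to the same SI base units, so it is a valid unit for energy.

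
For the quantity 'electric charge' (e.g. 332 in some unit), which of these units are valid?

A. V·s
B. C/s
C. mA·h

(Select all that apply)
C

electric charge has SI base units: A * s

Checking each option against A * s:
  A. V·s: ✗ does not match
  B. C/s: ✗ does not match
  C. mA·h: ✓ matches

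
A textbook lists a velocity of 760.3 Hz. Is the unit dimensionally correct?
No

velocity has SI base units: m / s
Hz does NOT reduce to m / s; a valid unit for velocity would be e.g. m/s.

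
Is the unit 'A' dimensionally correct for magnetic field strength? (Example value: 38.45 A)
No

magnetic field strength has SI base units: A / m
A does NOT reduce to A / m; a valid unit for magnetic field strength would be e.g. A/m.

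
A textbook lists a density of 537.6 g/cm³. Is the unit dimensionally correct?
Yes

density has SI base units: kg / m^3
g/cm³ reduces to the same SI base units, so it is a valid unit for density.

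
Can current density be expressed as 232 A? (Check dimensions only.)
No

current density has SI base units: A / m^2
A does NOT reduce to A / m^2; a valid unit for current density would be e.g. A/m².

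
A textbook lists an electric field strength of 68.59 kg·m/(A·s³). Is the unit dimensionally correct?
Yes

electric field strength has SI base units: kg * m / (A * s^3)
kg·m/(A·s³) reduces to the same SI base units, so it is a valid unit for electric field strength.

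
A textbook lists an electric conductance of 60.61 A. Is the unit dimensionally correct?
No

electric conductance has SI base units: A^2 * s^3 / (kg * m^2)
A does NOT reduce to A^2 * s^3 / (kg * m^2); a valid unit for electric conductance would be e.g. S.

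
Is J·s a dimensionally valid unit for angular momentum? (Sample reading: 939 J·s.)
Yes

angular momentum has SI base units: kg * m^2 / s
J·s reduces to the same SI base units, so it is a valid unit for angular momentum.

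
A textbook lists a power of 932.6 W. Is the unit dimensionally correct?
Yes

power has SI base units: kg * m^2 / s^3
W reduces to the same SI base units, so it is a valid unit for power.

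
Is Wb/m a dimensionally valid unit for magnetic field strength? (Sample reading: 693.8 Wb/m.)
No

magnetic field strength has SI base units: A / m
Wb/m does NOT reduce to A / m; a valid unit for magnetic field strength would be e.g. A/m.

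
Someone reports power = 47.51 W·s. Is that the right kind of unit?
No

power has SI base units: kg * m^2 / s^3
W·s does NOT reduce to kg * m^2 / s^3; a valid unit for power would be e.g. W.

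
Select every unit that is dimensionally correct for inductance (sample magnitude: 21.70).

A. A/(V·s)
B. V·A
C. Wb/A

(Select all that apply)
C

inductance has SI base units: kg * m^2 / (A^2 * s^2)

Checking each option against kg * m^2 / (A^2 * s^2):
  A. A/(V·s): ✗ does not match
  B. V·A: ✗ does not match
  C. Wb/A: ✓ matches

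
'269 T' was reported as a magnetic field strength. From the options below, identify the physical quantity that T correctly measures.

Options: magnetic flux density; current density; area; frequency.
magnetic flux density

magnetic field strength should have units dimensionally equivalent to A / m (e.g. A/m).
The given unit 'T' reduces to kg / (A * s^2). Of the listed options, that is the dimensionality of magnetic flux density.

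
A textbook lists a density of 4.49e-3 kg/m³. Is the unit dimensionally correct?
Yes

density has SI base units: kg / m^3
kg/m³ reduces to the same SI base units, so it is a valid unit for density.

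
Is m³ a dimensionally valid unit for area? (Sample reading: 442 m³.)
No

area has SI base units: m^2
m³ does NOT reduce to m^2; a valid unit for area would be e.g. m².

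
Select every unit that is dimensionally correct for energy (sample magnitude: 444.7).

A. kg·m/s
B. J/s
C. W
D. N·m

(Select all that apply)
D

energy has SI base units: kg * m^2 / s^2

Checking each option against kg * m^2 / s^2:
  A. kg·m/s: ✗ does not match
  B. J/s: ✗ does not match
  C. W: ✗ does not match
  D. N·m: ✓ matches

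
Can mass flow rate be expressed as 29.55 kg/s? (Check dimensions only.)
Yes

mass flow rate has SI base units: kg / s
kg/s reduces to the same SI base units, so it is a valid unit for mass flow rate.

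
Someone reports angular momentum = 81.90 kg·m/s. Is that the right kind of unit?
No

angular momentum has SI base units: kg * m^2 / s
kg·m/s does NOT reduce to kg * m^2 / s; a valid unit for angular momentum would be e.g. kg·m²/s.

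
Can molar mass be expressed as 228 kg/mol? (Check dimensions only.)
Yes

molar mass has SI base units: kg / mol
kg/mol reduces to the same SI base units, so it is a valid unit for molar mass.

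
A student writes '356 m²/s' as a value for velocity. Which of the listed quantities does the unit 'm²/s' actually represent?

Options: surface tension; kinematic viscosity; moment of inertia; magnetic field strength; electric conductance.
kinematic viscosity

velocity should have units dimensionally equivalent to m / s (e.g. m/s).
The given unit 'm²/s' reduces to m^2 / s. Of the listed options, that is the dimensionality of kinematic viscosity.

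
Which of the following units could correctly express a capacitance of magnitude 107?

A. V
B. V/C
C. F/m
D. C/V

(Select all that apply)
D

capacitance has SI base units: A^2 * s^4 / (kg * m^2)

Checking each option against A^2 * s^4 / (kg * m^2):
  A. V: ✗ does not match
  B. V/C: ✗ does not match
  C. F/m: ✗ does not match
  D. C/V: ✓ matches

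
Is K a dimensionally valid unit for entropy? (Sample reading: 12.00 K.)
No

entropy has SI base units: kg * m^2 / (s^2 * K)
K does NOT reduce to kg * m^2 / (s^2 * K); a valid unit for entropy would be e.g. J/K.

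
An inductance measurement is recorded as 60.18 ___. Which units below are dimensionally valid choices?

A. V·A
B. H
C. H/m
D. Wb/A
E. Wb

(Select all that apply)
B, D

inductance has SI base units: kg * m^2 / (A^2 * s^2)

Checking each option against kg * m^2 / (A^2 * s^2):
  A. V·A: ✗ does not match
  B. H: ✓ matches
  C. H/m: ✗ does not match
  D. Wb/A: ✓ matches
  E. Wb: ✗ does not match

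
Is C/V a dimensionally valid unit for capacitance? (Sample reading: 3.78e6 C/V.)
Yes

capacitance has SI base units: A^2 * s^4 / (kg * m^2)
C/V reduces to the same SI base units, so it is a valid unit for capacitance.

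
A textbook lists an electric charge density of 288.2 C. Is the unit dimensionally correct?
No

electric charge density has SI base units: A * s / m^3
C does NOT reduce to A * s / m^3; a valid unit for electric charge density would be e.g. C/m³.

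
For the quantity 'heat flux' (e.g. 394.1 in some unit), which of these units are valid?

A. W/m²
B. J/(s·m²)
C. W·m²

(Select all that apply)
A, B

heat flux has SI base units: kg / s^3

Checking each option against kg / s^3:
  A. W/m²: ✓ matches
  B. J/(s·m²): ✓ matches
  C. W·m²: ✗ does not match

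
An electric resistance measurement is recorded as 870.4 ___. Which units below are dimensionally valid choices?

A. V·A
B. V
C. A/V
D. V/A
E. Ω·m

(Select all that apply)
D

electric resistance has SI base units: kg * m^2 / (A^2 * s^3)

Checking each option against kg * m^2 / (A^2 * s^3):
  A. V·A: ✗ does not match
  B. V: ✗ does not match
  C. A/V: ✗ does not match
  D. V/A: ✓ matches
  E. Ω·m: ✗ does not match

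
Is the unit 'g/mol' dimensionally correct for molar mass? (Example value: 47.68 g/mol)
Yes

molar mass has SI base units: kg / mol
g/mol reduces to the same SI base units, so it is a valid unit for molar mass.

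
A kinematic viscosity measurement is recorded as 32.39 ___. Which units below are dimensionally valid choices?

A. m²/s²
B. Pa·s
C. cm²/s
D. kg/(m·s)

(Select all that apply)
C

kinematic viscosity has SI base units: m^2 / s

Checking each option against m^2 / s:
  A. m²/s²: ✗ does not match
  B. Pa·s: ✗ does not match
  C. cm²/s: ✓ matches
  D. kg/(m·s): ✗ does not match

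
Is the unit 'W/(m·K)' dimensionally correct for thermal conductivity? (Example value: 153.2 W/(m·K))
Yes

thermal conductivity has SI base units: kg * m / (s^3 * K)
W/(m·K) reduces to the same SI base units, so it is a valid unit for thermal conductivity.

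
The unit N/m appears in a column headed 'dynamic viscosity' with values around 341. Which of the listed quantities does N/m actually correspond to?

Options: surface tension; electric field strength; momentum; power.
surface tension

dynamic viscosity should have units dimensionally equivalent to kg / (m * s) (e.g. Pa·s).
The given unit 'N/m' reduces to kg / s^2. Of the listed options, that is the dimensionality of surface tension.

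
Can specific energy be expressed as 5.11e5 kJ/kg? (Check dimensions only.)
Yes

specific energy has SI base units: m^2 / s^2
kJ/kg reduces to the same SI base units, so it is a valid unit for specific energy.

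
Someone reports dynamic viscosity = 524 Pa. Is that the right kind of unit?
No

dynamic viscosity has SI base units: kg / (m * s)
Pa does NOT reduce to kg / (m * s); a valid unit for dynamic viscosity would be e.g. Pa·s.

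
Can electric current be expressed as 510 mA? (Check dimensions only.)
Yes

electric current has SI base units: A
mA reduces to the same SI base units, so it is a valid unit for electric current.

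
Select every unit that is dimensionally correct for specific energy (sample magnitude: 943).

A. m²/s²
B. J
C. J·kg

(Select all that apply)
A

specific energy has SI base units: m^2 / s^2

Checking each option against m^2 / s^2:
  A. m²/s²: ✓ matches
  B. J: ✗ does not match
  C. J·kg: ✗ does not match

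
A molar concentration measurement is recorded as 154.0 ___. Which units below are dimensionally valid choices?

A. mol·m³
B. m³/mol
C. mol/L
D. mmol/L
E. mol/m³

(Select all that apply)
C, D, E

molar concentration has SI base units: mol / m^3

Checking each option against mol / m^3:
  A. mol·m³: ✗ does not match
  B. m³/mol: ✗ does not match
  C. mol/L: ✓ matches
  D. mmol/L: ✓ matches
  E. mol/m³: ✓ matches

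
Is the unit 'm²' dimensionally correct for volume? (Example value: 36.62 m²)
No

volume has SI base units: m^3
m² does NOT reduce to m^3; a valid unit for volume would be e.g. m³.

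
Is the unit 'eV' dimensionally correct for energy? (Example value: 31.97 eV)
Yes

energy has SI base units: kg * m^2 / s^2
eV reduces to the same SI base units, so it is a valid unit for energy.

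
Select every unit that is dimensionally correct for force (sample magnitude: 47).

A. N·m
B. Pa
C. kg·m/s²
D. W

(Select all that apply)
C

force has SI base units: kg * m / s^2

Checking each option against kg * m / s^2:
  A. N·m: ✗ does not match
  B. Pa: ✗ does not match
  C. kg·m/s²: ✓ matches
  D. W: ✗ does not match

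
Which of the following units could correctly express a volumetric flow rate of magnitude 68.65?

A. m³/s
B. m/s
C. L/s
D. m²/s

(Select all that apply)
A, C

volumetric flow rate has SI base units: m^3 / s

Checking each option against m^3 / s:
  A. m³/s: ✓ matches
  B. m/s: ✗ does not match
  C. L/s: ✓ matches
  D. m²/s: ✗ does not match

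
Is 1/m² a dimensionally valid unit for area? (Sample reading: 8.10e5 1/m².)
No

area has SI base units: m^2
1/m² does NOT reduce to m^2; a valid unit for area would be e.g. m².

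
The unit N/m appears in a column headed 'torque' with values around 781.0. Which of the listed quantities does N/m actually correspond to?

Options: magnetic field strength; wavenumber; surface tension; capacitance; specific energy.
surface tension

torque should have units dimensionally equivalent to kg * m^2 / s^2 (e.g. N·m).
The given unit 'N/m' reduces to kg / s^2. Of the listed options, that is the dimensionality of surface tension.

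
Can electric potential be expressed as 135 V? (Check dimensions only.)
Yes

electric potential has SI base units: kg * m^2 / (A * s^3)
V reduces to the same SI base units, so it is a valid unit for electric potential.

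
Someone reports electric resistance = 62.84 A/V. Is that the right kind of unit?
No

electric resistance has SI base units: kg * m^2 / (A^2 * s^3)
A/V does NOT reduce to kg * m^2 / (A^2 * s^3); a valid unit for electric resistance would be e.g. Ω.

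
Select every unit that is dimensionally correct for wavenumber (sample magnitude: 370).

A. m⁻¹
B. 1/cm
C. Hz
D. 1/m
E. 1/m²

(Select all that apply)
A, B, D

wavenumber has SI base units: 1 / m

Checking each option against 1 / m:
  A. m⁻¹: ✓ matches
  B. 1/cm: ✓ matches
  C. Hz: ✗ does not match
  D. 1/m: ✓ matches
  E. 1/m²: ✗ does not match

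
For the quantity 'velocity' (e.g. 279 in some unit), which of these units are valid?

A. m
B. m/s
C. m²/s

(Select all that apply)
B

velocity has SI base units: m / s

Checking each option against m / s:
  A. m: ✗ does not match
  B. m/s: ✓ matches
  C. m²/s: ✗ does not match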